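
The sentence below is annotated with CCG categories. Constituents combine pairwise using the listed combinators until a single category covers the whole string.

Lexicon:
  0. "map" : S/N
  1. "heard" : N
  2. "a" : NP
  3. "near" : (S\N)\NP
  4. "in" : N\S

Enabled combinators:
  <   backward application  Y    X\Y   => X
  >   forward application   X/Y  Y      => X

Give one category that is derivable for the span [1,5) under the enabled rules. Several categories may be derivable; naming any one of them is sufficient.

N

[0,5] S   >
  [0,1] "map" : S/N
  [1,5] N   <
    [1,4] S   <
      [1,2] "heard" : N
      [2,4] S\N   <
        [2,3] "a" : NP
        [3,4] "near" : (S\N)\NP
    [4,5] "in" : N\S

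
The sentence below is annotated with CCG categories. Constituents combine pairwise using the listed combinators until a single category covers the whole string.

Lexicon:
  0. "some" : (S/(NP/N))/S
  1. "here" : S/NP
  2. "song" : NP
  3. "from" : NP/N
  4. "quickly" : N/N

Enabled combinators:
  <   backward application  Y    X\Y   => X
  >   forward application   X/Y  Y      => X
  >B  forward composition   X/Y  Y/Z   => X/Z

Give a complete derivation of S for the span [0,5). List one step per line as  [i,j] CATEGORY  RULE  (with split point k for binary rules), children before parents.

[0,1] (S/(NP/N))/S  lex  "some"
[1,2] S/NP  lex  "here"
[2,3] NP  lex  "song"
[1,3] S  >  k=2
[0,3] S/(NP/N)  >  k=1
[3,4] NP/N  lex  "from"
[4,5] N/N  lex  "quickly"
[3,5] NP/N  >B  k=4
[0,5] S  >  k=3

[0,5] S   >
  [0,3] S/(NP/N)   >
    [0,1] "some" : (S/(NP/N))/S
    [1,3] S   >
      [1,2] "here" : S/NP
      [2,3] "song" : NP
  [3,5] NP/N   >B
    [3,4] "from" : NP/N
    [4,5] "quickly" : N/N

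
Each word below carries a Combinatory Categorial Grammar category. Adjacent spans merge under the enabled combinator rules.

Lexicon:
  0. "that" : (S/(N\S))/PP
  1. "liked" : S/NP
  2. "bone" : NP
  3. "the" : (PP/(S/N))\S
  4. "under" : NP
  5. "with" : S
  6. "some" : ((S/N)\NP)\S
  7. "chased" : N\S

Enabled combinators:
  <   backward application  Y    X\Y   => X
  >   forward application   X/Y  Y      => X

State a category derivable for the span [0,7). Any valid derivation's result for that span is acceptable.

S/(N\S)

[0,8] S   >
  [0,7] S/(N\S)   >
    [0,1] "that" : (S/(N\S))/PP
    [1,7] PP   >
      [1,4] PP/(S/N)   <
        [1,3] S   >
          [1,2] "liked" : S/NP
          [2,3] "bone" : NP
        [3,4] "the" : (PP/(S/N))\S
      [4,7] S/N   <
        [4,5] "under" : NP
        [5,7] (S/N)\NP   <
          [5,6] "with" : S
          [6,7] "some" : ((S/N)\NP)\S
  [7,8] "chased" : N\S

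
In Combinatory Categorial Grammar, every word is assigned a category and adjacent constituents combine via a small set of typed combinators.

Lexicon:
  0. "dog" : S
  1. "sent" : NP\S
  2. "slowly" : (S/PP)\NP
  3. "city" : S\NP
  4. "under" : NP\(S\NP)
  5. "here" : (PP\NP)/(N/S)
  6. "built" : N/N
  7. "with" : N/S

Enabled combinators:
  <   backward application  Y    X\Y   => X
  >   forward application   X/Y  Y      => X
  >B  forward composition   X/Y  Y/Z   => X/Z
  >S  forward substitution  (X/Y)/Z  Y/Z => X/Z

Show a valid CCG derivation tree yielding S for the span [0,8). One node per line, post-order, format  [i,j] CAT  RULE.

[0,8] S   >
  [0,3] S/PP   <
    [0,2] NP   <
      [0,1] "dog" : S
      [1,2] "sent" : NP\S
    [2,3] "slowly" : (S/PP)\NP
  [3,8] PP   <
    [3,5] NP   <
      [3,4] "city" : S\NP
      [4,5] "under" : NP\(S\NP)
    [5,8] PP\NP   >
      [5,6] "here" : (PP\NP)/(N/S)
      [6,8] N/S   >B
        [6,7] "built" : N/N
        [7,8] "with" : N/S

[0,1] S  lex  "dog"
[1,2] NP\S  lex  "sent"
[0,2] NP  <  k=1
[2,3] (S/PP)\NP  lex  "slowly"
[0,3] S/PP  <  k=2
[3,4] S\NP  lex  "city"
[4,5] NP\(S\NP)  lex  "under"
[3,5] NP  <  k=4
[5,6] (PP\NP)/(N/S)  lex  "here"
[6,7] N/N  lex  "built"
[7,8] N/S  lex  "with"
[6,8] N/S  >B  k=7
[5,8] PP\NP  >  k=6
[3,8] PP  <  k=5
[0,8] S  >  k=3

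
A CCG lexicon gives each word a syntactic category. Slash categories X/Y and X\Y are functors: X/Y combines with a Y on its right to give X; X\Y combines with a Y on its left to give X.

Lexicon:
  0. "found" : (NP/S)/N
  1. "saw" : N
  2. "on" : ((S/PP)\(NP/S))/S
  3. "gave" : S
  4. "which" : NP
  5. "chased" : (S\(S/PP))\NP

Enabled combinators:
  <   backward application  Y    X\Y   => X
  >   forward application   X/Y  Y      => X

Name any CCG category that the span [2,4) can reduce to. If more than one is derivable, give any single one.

[0,6] S   <
  [0,4] S/PP   <
    [0,2] NP/S   >
      [0,1] "found" : (NP/S)/N
      [1,2] "saw" : N
    [2,4] (S/PP)\(NP/S)   >
      [2,3] "on" : ((S/PP)\(NP/S))/S
      [3,4] "gave" : S
  [4,6] S\(S/PP)   <
    [4,5] "which" : NP
    [5,6] "chased" : (S\(S/PP))\NP

(S/PP)\(NP/S)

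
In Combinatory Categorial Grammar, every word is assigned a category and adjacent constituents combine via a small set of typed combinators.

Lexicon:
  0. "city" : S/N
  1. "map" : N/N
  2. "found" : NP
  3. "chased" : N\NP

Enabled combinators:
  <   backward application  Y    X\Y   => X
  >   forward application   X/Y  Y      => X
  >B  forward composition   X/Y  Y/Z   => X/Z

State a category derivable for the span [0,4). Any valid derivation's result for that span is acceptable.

S

[0,4] S   >
  [0,2] S/N   >B
    [0,1] "city" : S/N
    [1,2] "map" : N/N
  [2,4] N   <
    [2,3] "found" : NP
    [3,4] "chased" : N\NP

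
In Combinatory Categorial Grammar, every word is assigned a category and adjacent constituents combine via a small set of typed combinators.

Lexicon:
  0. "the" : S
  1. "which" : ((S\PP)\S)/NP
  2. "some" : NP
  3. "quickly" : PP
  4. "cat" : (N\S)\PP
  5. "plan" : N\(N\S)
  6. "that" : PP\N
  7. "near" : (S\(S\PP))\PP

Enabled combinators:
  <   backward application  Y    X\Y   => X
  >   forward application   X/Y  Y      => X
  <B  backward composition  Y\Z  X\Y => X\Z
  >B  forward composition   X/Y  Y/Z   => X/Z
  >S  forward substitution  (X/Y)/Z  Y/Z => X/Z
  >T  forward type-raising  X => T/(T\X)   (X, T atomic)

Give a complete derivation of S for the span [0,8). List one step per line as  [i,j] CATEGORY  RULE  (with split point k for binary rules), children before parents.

[0,8] S   <
  [0,3] S\PP   <
    [0,1] "the" : S
    [1,3] (S\PP)\S   >
      [1,2] "which" : ((S\PP)\S)/NP
      [2,3] "some" : NP
  [3,8] S\(S\PP)   <
    [3,7] PP   <
      [3,6] N   <
        [3,5] N\S   <
          [3,4] "quickly" : PP
          [4,5] "cat" : (N\S)\PP
        [5,6] "plan" : N\(N\S)
      [6,7] "that" : PP\N
    [7,8] "near" : (S\(S\PP))\PP

[0,1] S  lex  "the"
[1,2] ((S\PP)\S)/NP  lex  "which"
[2,3] NP  lex  "some"
[1,3] (S\PP)\S  >  k=2
[0,3] S\PP  <  k=1
[3,4] PP  lex  "quickly"
[4,5] (N\S)\PP  lex  "cat"
[3,5] N\S  <  k=4
[5,6] N\(N\S)  lex  "plan"
[3,6] N  <  k=5
[6,7] PP\N  lex  "that"
[3,7] PP  <  k=6
[7,8] (S\(S\PP))\PP  lex  "near"
[3,8] S\(S\PP)  <  k=7
[0,8] S  <  k=3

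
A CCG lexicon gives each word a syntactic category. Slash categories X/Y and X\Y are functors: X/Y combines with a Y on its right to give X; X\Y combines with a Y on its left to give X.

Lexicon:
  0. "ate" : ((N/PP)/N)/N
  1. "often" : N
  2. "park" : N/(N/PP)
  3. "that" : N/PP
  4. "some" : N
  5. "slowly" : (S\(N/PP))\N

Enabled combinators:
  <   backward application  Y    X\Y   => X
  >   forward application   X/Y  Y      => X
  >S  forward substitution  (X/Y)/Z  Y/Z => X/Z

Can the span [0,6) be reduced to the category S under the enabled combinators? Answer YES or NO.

YES

[0,6] S   <
  [0,4] N/PP   >
    [0,2] (N/PP)/N   >
      [0,1] "ate" : ((N/PP)/N)/N
      [1,2] "often" : N
    [2,4] N   >
      [2,3] "park" : N/(N/PP)
      [3,4] "that" : N/PP
  [4,6] S\(N/PP)   <
    [4,5] "some" : N
    [5,6] "slowly" : (S\(N/PP))\N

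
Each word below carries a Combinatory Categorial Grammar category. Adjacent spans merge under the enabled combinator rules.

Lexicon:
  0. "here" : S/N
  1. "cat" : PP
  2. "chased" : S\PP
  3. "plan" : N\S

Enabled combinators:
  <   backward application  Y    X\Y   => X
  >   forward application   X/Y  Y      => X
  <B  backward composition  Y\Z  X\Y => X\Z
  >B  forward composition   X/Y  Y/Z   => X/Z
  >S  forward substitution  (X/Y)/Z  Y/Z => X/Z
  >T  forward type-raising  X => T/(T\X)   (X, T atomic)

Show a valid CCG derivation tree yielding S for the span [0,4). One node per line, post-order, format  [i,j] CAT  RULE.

[0,1] S/N  lex  "here"
[1,2] PP  lex  "cat"
[2,3] S\PP  lex  "chased"
[1,3] S  <  k=2
[3,4] N\S  lex  "plan"
[1,4] N  <  k=3
[0,4] S  >  k=1

[0,4] S   >
  [0,1] "here" : S/N
  [1,4] N   <
    [1,3] S   <
      [1,2] "cat" : PP
      [2,3] "chased" : S\PP
    [3,4] "plan" : N\S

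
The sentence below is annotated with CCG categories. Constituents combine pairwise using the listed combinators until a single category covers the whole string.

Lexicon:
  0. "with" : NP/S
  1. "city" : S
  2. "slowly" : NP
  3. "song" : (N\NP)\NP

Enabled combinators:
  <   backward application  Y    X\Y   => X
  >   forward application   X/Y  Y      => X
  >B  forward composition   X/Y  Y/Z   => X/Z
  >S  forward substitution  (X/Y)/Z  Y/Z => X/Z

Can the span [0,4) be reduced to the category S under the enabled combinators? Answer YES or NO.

NP/S S NP (N\NP)\NP
CKY chart[0,4] = {N}; S ∉ chart

NO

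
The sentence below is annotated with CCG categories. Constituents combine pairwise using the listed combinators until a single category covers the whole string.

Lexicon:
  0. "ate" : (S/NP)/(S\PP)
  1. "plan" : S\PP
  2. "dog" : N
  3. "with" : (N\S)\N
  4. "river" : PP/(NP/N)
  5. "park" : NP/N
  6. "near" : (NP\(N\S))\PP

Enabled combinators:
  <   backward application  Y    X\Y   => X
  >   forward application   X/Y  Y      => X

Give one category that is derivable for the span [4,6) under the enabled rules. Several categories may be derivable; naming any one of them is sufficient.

PP

[0,7] S   >
  [0,2] S/NP   >
    [0,1] "ate" : (S/NP)/(S\PP)
    [1,2] "plan" : S\PP
  [2,7] NP   <
    [2,4] N\S   <
      [2,3] "dog" : N
      [3,4] "with" : (N\S)\N
    [4,7] NP\(N\S)   <
      [4,6] PP   >
        [4,5] "river" : PP/(NP/N)
        [5,6] "park" : NP/N
      [6,7] "near" : (NP\(N\S))\PP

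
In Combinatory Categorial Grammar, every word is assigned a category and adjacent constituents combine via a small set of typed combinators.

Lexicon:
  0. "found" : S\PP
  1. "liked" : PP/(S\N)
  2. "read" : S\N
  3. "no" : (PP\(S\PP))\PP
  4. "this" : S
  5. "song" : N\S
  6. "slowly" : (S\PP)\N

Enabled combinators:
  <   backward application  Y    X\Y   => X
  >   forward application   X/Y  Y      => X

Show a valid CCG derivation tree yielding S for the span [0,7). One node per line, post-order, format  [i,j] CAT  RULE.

[0,7] S   <
  [0,4] PP   <
    [0,1] "found" : S\PP
    [1,4] PP\(S\PP)   <
      [1,3] PP   >
        [1,2] "liked" : PP/(S\N)
        [2,3] "read" : S\N
      [3,4] "no" : (PP\(S\PP))\PP
  [4,7] S\PP   <
    [4,6] N   <
      [4,5] "this" : S
      [5,6] "song" : N\S
    [6,7] "slowly" : (S\PP)\N

[0,1] S\PP  lex  "found"
[1,2] PP/(S\N)  lex  "liked"
[2,3] S\N  lex  "read"
[1,3] PP  >  k=2
[3,4] (PP\(S\PP))\PP  lex  "no"
[1,4] PP\(S\PP)  <  k=3
[0,4] PP  <  k=1
[4,5] S  lex  "this"
[5,6] N\S  lex  "song"
[4,6] N  <  k=5
[6,7] (S\PP)\N  lex  "slowly"
[4,7] S\PP  <  k=6
[0,7] S  <  k=4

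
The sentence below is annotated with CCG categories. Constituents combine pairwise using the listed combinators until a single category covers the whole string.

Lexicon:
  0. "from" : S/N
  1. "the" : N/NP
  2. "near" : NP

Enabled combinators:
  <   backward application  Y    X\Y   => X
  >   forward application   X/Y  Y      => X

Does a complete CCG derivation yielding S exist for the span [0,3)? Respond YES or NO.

YES

[0,3] S   >
  [0,1] "from" : S/N
  [1,3] N   >
    [1,2] "the" : N/NP
    [2,3] "near" : NP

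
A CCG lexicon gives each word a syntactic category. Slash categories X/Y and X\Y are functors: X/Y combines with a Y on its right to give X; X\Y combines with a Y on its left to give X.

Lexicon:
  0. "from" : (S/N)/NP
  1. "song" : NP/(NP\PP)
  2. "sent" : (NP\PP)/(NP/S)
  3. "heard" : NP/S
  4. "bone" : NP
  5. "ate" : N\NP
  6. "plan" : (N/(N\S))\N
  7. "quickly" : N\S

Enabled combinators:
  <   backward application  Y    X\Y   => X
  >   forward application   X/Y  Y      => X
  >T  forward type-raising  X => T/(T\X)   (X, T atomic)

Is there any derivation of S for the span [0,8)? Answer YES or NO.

[0,8] S   >
  [0,4] S/N   >
    [0,1] "from" : (S/N)/NP
    [1,4] NP   >
      [1,2] "song" : NP/(NP\PP)
      [2,4] NP\PP   >
        [2,3] "sent" : (NP\PP)/(NP/S)
        [3,4] "heard" : NP/S
  [4,8] N   >
    [4,7] N/(N\S)   <
      [4,6] N   >
        [4,5] N/(N\NP)   >T
          [4,5] "bone" : NP
        [5,6] "ate" : N\NP
      [6,7] "plan" : (N/(N\S))\N
    [7,8] "quickly" : N\S

YES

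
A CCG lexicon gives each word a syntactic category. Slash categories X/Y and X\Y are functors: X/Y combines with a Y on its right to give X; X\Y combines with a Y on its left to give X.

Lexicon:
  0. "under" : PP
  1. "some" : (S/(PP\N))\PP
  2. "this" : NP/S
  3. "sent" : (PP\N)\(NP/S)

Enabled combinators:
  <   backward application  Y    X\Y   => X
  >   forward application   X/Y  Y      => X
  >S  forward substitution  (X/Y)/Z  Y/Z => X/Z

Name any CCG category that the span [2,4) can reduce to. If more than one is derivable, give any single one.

[0,4] S   >
  [0,2] S/(PP\N)   <
    [0,1] "under" : PP
    [1,2] "some" : (S/(PP\N))\PP
  [2,4] PP\N   <
    [2,3] "this" : NP/S
    [3,4] "sent" : (PP\N)\(NP/S)

PP\N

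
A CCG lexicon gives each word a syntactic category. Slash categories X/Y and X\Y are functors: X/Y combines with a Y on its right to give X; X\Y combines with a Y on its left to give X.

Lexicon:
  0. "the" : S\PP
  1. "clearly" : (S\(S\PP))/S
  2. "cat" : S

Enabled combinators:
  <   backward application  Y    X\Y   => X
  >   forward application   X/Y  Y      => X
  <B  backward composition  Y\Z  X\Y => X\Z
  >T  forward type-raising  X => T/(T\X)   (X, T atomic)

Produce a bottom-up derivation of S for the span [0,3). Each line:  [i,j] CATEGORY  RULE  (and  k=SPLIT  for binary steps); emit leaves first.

[0,3] S   <
  [0,1] "the" : S\PP
  [1,3] S\(S\PP)   >
    [1,2] "clearly" : (S\(S\PP))/S
    [2,3] "cat" : S

[0,1] S\PP  lex  "the"
[1,2] (S\(S\PP))/S  lex  "clearly"
[2,3] S  lex  "cat"
[1,3] S\(S\PP)  >  k=2
[0,3] S  <  k=1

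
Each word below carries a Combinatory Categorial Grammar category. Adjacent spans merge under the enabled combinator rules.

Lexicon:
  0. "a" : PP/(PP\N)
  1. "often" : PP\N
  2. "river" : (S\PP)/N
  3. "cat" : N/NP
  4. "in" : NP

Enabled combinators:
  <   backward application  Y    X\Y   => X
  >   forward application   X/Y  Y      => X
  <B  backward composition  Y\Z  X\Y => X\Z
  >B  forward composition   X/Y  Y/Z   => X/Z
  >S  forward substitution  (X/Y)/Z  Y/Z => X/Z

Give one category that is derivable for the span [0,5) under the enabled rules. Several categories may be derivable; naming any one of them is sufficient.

S

[0,5] S   <
  [0,2] PP   >
    [0,1] "a" : PP/(PP\N)
    [1,2] "often" : PP\N
  [2,5] S\PP   >
    [2,3] "river" : (S\PP)/N
    [3,5] N   >
      [3,4] "cat" : N/NP
      [4,5] "in" : NP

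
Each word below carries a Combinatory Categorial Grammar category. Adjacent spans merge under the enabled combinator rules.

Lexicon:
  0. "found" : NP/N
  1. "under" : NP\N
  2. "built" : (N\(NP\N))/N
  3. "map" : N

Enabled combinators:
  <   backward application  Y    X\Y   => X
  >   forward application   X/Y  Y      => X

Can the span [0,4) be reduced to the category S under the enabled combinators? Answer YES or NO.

NO

NP/N NP\N (N\(NP\N))/N N
CKY chart[0,4] = {NP}; S ∉ chart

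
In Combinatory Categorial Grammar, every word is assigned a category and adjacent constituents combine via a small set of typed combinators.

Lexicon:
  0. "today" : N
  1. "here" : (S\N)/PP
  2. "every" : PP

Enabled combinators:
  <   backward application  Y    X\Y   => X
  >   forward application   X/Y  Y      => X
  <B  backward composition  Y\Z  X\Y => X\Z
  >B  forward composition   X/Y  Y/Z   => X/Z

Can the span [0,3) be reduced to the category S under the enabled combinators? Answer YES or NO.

[0,3] S   <
  [0,1] "today" : N
  [1,3] S\N   >
    [1,2] "here" : (S\N)/PP
    [2,3] "every" : PP

YES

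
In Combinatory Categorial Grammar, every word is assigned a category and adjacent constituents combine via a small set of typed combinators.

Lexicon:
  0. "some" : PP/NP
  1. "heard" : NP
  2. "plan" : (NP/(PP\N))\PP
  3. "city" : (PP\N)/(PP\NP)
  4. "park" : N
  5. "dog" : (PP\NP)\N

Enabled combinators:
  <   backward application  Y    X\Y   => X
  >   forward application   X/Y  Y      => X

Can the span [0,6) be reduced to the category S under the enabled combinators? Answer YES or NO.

PP/NP NP (NP/(PP\N))\PP (PP\N)/(PP\NP) N (PP\NP)\N
CKY chart[0,6] = {NP}; S ∉ chart

NO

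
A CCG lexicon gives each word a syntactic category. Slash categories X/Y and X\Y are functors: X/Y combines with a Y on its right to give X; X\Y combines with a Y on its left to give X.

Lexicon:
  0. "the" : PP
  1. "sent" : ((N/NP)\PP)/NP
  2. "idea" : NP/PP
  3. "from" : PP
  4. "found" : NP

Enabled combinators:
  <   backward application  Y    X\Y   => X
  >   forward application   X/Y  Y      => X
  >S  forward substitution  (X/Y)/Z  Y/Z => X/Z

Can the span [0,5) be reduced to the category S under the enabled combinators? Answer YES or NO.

PP ((N/NP)\PP)/NP NP/PP PP NP
CKY chart[0,5] = {N}; S ∉ chart

NO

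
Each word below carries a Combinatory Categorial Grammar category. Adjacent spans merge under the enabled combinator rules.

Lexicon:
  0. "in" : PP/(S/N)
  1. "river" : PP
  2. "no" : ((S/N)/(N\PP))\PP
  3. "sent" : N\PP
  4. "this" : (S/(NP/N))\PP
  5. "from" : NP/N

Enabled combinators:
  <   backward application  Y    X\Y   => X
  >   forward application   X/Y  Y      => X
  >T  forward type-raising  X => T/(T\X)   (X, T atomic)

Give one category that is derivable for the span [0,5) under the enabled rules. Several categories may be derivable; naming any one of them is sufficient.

S/(NP/N)

[0,6] S   >
  [0,5] S/(NP/N)   <
    [0,4] PP   >
      [0,1] "in" : PP/(S/N)
      [1,4] S/N   >
        [1,3] (S/N)/(N\PP)   <
          [1,2] "river" : PP
          [2,3] "no" : ((S/N)/(N\PP))\PP
        [3,4] "sent" : N\PP
    [4,5] "this" : (S/(NP/N))\PP
  [5,6] "from" : NP/N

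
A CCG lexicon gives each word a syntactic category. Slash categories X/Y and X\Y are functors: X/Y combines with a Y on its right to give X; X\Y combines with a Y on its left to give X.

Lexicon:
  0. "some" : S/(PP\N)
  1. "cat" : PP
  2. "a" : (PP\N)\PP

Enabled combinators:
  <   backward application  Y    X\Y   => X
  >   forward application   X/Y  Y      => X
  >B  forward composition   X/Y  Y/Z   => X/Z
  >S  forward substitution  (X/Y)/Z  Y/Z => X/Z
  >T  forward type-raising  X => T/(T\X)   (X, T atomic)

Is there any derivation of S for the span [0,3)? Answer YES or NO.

[0,3] S   >
  [0,1] "some" : S/(PP\N)
  [1,3] PP\N   <
    [1,2] "cat" : PP
    [2,3] "a" : (PP\N)\PP

YES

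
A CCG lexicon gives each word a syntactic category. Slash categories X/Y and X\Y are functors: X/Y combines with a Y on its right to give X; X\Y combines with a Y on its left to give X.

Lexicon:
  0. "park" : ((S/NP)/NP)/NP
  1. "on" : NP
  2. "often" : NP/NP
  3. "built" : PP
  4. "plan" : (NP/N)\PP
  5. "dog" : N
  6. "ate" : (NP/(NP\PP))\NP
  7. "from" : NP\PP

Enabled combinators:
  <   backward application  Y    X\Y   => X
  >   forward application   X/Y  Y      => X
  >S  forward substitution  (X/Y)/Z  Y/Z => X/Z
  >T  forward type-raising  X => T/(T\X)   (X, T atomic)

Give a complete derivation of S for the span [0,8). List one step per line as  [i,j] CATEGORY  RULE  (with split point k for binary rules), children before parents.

[0,8] S   >
  [0,3] S/NP   >S
    [0,2] (S/NP)/NP   >
      [0,1] "park" : ((S/NP)/NP)/NP
      [1,2] "on" : NP
    [2,3] "often" : NP/NP
  [3,8] NP   >
    [3,7] NP/(NP\PP)   <
      [3,6] NP   >
        [3,5] NP/N   <
          [3,4] "built" : PP
          [4,5] "plan" : (NP/N)\PP
        [5,6] "dog" : N
      [6,7] "ate" : (NP/(NP\PP))\NP
    [7,8] "from" : NP\PP

[0,1] ((S/NP)/NP)/NP  lex  "park"
[1,2] NP  lex  "on"
[0,2] (S/NP)/NP  >  k=1
[2,3] NP/NP  lex  "often"
[0,3] S/NP  >S  k=2
[3,4] PP  lex  "built"
[4,5] (NP/N)\PP  lex  "plan"
[3,5] NP/N  <  k=4
[5,6] N  lex  "dog"
[3,6] NP  >  k=5
[6,7] (NP/(NP\PP))\NP  lex  "ate"
[3,7] NP/(NP\PP)  <  k=6
[7,8] NP\PP  lex  "from"
[3,8] NP  >  k=7
[0,8] S  >  k=3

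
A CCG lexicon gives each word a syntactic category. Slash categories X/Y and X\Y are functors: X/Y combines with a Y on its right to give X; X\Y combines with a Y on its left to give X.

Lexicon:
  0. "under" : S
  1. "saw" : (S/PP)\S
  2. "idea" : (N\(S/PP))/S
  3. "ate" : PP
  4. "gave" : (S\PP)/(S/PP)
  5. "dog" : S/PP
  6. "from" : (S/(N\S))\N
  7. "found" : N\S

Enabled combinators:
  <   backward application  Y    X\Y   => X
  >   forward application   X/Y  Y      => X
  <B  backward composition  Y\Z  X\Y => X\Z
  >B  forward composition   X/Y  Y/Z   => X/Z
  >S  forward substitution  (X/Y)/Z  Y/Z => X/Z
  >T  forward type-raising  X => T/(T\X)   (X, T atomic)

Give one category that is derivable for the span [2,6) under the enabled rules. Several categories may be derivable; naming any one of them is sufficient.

N\(S/PP)

[0,8] S   >
  [0,7] S/(N\S)   <
    [0,6] N   <
      [0,2] S/PP   <
        [0,1] "under" : S
        [1,2] "saw" : (S/PP)\S
      [2,6] N\(S/PP)   >
        [2,3] "idea" : (N\(S/PP))/S
        [3,6] S   >
          [3,4] S/(S\PP)   >T
            [3,4] "ate" : PP
          [4,6] S\PP   >
            [4,5] "gave" : (S\PP)/(S/PP)
            [5,6] "dog" : S/PP
    [6,7] "from" : (S/(N\S))\N
  [7,8] "found" : N\S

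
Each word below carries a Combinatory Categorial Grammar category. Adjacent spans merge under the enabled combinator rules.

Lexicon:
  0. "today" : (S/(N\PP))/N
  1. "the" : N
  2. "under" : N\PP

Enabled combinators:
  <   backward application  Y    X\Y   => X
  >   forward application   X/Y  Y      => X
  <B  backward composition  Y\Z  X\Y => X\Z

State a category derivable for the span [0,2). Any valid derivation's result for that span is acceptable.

[0,3] S   >
  [0,2] S/(N\PP)   >
    [0,1] "today" : (S/(N\PP))/N
    [1,2] "the" : N
  [2,3] "under" : N\PP

S/(N\PP)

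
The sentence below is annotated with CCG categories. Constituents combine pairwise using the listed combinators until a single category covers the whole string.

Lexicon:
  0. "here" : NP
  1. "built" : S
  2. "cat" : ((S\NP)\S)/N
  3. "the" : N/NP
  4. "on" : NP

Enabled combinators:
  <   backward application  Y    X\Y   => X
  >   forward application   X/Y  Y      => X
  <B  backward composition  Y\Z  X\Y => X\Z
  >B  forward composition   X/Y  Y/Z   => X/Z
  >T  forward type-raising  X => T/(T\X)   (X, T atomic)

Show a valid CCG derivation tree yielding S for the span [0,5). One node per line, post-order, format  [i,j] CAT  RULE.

[0,5] S   <
  [0,1] "here" : NP
  [1,5] S\NP   <
    [1,2] "built" : S
    [2,5] (S\NP)\S   >
      [2,3] "cat" : ((S\NP)\S)/N
      [3,5] N   >
        [3,4] "the" : N/NP
        [4,5] "on" : NP

[0,1] NP  lex  "here"
[1,2] S  lex  "built"
[2,3] ((S\NP)\S)/N  lex  "cat"
[3,4] N/NP  lex  "the"
[4,5] NP  lex  "on"
[3,5] N  >  k=4
[2,5] (S\NP)\S  >  k=3
[1,5] S\NP  <  k=2
[0,5] S  <  k=1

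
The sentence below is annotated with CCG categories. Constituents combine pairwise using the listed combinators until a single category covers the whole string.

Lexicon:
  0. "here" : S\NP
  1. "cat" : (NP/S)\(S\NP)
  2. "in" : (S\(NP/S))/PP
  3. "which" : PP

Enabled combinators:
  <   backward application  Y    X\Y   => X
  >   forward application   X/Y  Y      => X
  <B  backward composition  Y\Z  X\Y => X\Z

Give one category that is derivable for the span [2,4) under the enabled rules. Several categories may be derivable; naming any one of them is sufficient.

S\(NP/S)

[0,4] S   <
  [0,2] NP/S   <
    [0,1] "here" : S\NP
    [1,2] "cat" : (NP/S)\(S\NP)
  [2,4] S\(NP/S)   >
    [2,3] "in" : (S\(NP/S))/PP
    [3,4] "which" : PP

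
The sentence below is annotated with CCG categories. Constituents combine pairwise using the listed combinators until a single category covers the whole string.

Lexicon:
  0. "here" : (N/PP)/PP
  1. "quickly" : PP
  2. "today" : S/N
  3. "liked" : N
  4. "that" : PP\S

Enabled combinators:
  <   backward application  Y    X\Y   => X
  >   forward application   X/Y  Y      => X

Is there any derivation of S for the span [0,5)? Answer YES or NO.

NO

(N/PP)/PP PP S/N N PP\S
CKY chart[0,5] = {N}; S ∉ chart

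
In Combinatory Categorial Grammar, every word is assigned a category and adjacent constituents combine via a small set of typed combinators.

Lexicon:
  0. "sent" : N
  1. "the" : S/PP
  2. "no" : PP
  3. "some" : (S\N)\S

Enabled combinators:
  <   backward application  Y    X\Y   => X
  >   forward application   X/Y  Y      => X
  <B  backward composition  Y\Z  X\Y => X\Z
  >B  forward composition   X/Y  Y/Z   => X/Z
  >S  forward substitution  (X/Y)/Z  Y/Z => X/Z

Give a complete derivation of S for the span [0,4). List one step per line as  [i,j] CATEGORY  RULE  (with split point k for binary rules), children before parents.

[0,4] S   <
  [0,1] "sent" : N
  [1,4] S\N   <
    [1,3] S   >
      [1,2] "the" : S/PP
      [2,3] "no" : PP
    [3,4] "some" : (S\N)\S

[0,1] N  lex  "sent"
[1,2] S/PP  lex  "the"
[2,3] PP  lex  "no"
[1,3] S  >  k=2
[3,4] (S\N)\S  lex  "some"
[1,4] S\N  <  k=3
[0,4] S  <  k=1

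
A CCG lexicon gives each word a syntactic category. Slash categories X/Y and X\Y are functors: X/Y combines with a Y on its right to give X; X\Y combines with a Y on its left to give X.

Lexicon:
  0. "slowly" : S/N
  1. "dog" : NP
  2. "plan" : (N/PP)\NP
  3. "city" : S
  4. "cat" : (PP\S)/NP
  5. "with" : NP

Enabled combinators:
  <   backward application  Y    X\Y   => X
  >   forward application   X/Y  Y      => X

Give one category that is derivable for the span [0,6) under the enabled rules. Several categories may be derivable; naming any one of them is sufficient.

[0,6] S   >
  [0,1] "slowly" : S/N
  [1,6] N   >
    [1,3] N/PP   <
      [1,2] "dog" : NP
      [2,3] "plan" : (N/PP)\NP
    [3,6] PP   <
      [3,4] "city" : S
      [4,6] PP\S   >
        [4,5] "cat" : (PP\S)/NP
        [5,6] "with" : NP

S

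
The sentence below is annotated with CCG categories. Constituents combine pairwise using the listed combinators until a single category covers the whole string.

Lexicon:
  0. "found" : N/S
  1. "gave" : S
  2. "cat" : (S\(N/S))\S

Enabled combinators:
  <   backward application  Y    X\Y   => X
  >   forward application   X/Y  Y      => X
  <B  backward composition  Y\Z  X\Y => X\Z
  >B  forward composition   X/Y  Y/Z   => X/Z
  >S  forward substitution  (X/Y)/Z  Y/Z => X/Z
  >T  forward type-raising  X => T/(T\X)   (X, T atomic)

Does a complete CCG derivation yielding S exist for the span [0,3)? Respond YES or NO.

YES

[0,3] S   <
  [0,1] "found" : N/S
  [1,3] S\(N/S)   <
    [1,2] "gave" : S
    [2,3] "cat" : (S\(N/S))\S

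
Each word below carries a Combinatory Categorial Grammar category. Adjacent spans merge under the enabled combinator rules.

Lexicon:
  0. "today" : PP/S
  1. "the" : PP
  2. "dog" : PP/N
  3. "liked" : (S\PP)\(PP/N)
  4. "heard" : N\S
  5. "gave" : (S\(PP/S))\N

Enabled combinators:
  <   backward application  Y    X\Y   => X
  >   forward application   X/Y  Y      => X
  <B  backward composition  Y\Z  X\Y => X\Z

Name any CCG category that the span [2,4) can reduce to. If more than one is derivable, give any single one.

[0,6] S   <
  [0,1] "today" : PP/S
  [1,6] S\(PP/S)   <
    [1,5] N   <
      [1,4] S   <
        [1,2] "the" : PP
        [2,4] S\PP   <
          [2,3] "dog" : PP/N
          [3,4] "liked" : (S\PP)\(PP/N)
      [4,5] "heard" : N\S
    [5,6] "gave" : (S\(PP/S))\N

S\PP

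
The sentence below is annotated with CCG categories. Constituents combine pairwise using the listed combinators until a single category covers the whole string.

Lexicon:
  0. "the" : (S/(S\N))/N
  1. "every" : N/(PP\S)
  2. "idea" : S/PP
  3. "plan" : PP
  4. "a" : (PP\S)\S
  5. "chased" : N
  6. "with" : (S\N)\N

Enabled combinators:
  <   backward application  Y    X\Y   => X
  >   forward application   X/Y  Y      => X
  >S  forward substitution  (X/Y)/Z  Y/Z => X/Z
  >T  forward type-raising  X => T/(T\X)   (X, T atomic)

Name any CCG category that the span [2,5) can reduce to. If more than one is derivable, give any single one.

[0,7] S   >
  [0,5] S/(S\N)   >
    [0,1] "the" : (S/(S\N))/N
    [1,5] N   >
      [1,2] "every" : N/(PP\S)
      [2,5] PP\S   <
        [2,4] S   >
          [2,3] "idea" : S/PP
          [3,4] "plan" : PP
        [4,5] "a" : (PP\S)\S
  [5,7] S\N   <
    [5,6] "chased" : N
    [6,7] "with" : (S\N)\N

PP\S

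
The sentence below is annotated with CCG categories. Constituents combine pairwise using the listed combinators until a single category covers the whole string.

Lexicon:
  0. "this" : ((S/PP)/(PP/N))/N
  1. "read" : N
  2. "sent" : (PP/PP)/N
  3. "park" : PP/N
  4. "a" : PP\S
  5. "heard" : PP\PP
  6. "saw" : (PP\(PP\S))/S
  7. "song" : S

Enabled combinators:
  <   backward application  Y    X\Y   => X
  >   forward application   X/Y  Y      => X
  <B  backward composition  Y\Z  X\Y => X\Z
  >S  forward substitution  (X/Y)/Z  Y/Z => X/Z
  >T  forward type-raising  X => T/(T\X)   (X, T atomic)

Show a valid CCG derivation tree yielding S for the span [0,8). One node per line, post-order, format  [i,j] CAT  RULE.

[0,1] ((S/PP)/(PP/N))/N  lex  "this"
[1,2] N  lex  "read"
[0,2] (S/PP)/(PP/N)  >  k=1
[2,3] (PP/PP)/N  lex  "sent"
[3,4] PP/N  lex  "park"
[2,4] PP/N  >S  k=3
[0,4] S/PP  >  k=2
[4,5] PP\S  lex  "a"
[5,6] PP\PP  lex  "heard"
[4,6] PP\S  <B  k=5
[6,7] (PP\(PP\S))/S  lex  "saw"
[7,8] S  lex  "song"
[6,8] PP\(PP\S)  >  k=7
[4,8] PP  <  k=6
[0,8] S  >  k=4

[0,8] S   >
  [0,4] S/PP   >
    [0,2] (S/PP)/(PP/N)   >
      [0,1] "this" : ((S/PP)/(PP/N))/N
      [1,2] "read" : N
    [2,4] PP/N   >S
      [2,3] "sent" : (PP/PP)/N
      [3,4] "park" : PP/N
  [4,8] PP   <
    [4,6] PP\S   <B
      [4,5] "a" : PP\S
      [5,6] "heard" : PP\PP
    [6,8] PP\(PP\S)   >
      [6,7] "saw" : (PP\(PP\S))/S
      [7,8] "song" : S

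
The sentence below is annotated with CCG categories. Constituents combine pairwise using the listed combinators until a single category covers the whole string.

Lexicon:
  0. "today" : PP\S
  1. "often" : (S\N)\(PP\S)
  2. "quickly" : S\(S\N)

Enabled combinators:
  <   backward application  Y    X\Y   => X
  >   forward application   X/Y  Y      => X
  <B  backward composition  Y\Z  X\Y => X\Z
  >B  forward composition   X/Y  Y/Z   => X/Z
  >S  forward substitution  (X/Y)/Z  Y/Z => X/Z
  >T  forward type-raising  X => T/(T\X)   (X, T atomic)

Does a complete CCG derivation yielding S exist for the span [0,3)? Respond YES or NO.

[0,3] S   <
  [0,2] S\N   <
    [0,1] "today" : PP\S
    [1,2] "often" : (S\N)\(PP\S)
  [2,3] "quickly" : S\(S\N)

YES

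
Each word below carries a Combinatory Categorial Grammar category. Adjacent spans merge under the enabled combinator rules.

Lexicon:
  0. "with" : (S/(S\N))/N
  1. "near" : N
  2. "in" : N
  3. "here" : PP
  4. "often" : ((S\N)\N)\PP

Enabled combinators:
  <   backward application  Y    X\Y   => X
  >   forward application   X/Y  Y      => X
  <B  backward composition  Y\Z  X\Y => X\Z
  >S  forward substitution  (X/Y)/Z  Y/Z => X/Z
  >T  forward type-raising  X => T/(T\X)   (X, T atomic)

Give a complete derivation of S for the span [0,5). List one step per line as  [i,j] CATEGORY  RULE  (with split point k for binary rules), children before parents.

[0,5] S   >
  [0,2] S/(S\N)   >
    [0,1] "with" : (S/(S\N))/N
    [1,2] "near" : N
  [2,5] S\N   <
    [2,3] "in" : N
    [3,5] (S\N)\N   <
      [3,4] "here" : PP
      [4,5] "often" : ((S\N)\N)\PP

[0,1] (S/(S\N))/N  lex  "with"
[1,2] N  lex  "near"
[0,2] S/(S\N)  >  k=1
[2,3] N  lex  "in"
[3,4] PP  lex  "here"
[4,5] ((S\N)\N)\PP  lex  "often"
[3,5] (S\N)\N  <  k=4
[2,5] S\N  <  k=3
[0,5] S  >  k=2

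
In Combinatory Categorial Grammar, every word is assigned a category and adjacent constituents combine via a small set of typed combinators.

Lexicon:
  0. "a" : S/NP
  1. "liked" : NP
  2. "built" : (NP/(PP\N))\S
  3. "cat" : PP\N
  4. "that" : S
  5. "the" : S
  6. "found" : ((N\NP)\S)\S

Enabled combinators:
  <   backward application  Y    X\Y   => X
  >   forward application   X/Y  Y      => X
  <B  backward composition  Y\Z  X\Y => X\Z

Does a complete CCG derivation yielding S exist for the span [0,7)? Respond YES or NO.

S/NP NP (NP/(PP\N))\S PP\N S S ((N\NP)\S)\S
CKY chart[0,7] = {N}; S ∉ chart

NO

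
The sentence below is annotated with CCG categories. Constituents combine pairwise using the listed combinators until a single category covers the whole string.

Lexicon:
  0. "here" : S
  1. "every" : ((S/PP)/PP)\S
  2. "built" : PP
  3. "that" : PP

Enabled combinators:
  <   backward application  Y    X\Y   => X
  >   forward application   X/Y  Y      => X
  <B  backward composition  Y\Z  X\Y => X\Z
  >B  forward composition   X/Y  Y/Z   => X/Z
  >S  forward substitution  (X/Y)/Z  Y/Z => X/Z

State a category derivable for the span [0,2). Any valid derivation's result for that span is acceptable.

(S/PP)/PP

[0,4] S   >
  [0,3] S/PP   >
    [0,2] (S/PP)/PP   <
      [0,1] "here" : S
      [1,2] "every" : ((S/PP)/PP)\S
    [2,3] "built" : PP
  [3,4] "that" : PP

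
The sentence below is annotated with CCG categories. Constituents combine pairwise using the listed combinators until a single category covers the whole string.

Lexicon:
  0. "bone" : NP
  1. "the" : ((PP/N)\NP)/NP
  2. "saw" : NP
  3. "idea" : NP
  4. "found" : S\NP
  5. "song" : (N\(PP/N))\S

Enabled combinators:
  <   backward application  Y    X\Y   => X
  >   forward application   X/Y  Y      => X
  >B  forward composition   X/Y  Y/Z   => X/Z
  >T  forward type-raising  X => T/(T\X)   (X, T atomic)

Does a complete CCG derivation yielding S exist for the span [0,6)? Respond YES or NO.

NP ((PP/N)\NP)/NP NP NP S\NP (N\(PP/N))\S
CKY chart[0,6] = {N, N/(N\N), NP/(NP\N), PP/(PP\N), S/(S\N)}; S ∉ chart

NO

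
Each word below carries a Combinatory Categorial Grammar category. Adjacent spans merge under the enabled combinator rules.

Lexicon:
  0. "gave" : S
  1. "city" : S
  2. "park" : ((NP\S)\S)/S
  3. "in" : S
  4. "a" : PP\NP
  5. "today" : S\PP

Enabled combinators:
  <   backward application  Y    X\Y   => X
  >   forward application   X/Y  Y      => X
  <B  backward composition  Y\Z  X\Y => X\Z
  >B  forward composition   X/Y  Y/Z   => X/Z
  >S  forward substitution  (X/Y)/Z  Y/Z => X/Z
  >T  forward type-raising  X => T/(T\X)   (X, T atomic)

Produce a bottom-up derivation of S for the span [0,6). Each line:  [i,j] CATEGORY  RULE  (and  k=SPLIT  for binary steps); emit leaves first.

[0,1] S  lex  "gave"
[1,2] S  lex  "city"
[2,3] ((NP\S)\S)/S  lex  "park"
[3,4] S  lex  "in"
[2,4] (NP\S)\S  >  k=3
[1,4] NP\S  <  k=2
[0,4] NP  <  k=1
[4,5] PP\NP  lex  "a"
[5,6] S\PP  lex  "today"
[4,6] S\NP  <B  k=5
[0,6] S  <  k=4

[0,6] S   <
  [0,4] NP   <
    [0,1] "gave" : S
    [1,4] NP\S   <
      [1,2] "city" : S
      [2,4] (NP\S)\S   >
        [2,3] "park" : ((NP\S)\S)/S
        [3,4] "in" : S
  [4,6] S\NP   <B
    [4,5] "a" : PP\NP
    [5,6] "today" : S\PP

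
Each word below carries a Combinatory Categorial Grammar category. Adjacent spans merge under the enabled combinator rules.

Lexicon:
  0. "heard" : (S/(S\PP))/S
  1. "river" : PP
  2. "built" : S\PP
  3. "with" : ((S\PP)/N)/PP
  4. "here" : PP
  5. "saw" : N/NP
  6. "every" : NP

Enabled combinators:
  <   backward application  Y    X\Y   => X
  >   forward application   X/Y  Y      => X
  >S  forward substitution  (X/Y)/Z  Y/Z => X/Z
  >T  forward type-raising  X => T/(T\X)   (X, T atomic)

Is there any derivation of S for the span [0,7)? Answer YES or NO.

[0,7] S   >
  [0,3] S/(S\PP)   >
    [0,1] "heard" : (S/(S\PP))/S
    [1,3] S   <
      [1,2] "river" : PP
      [2,3] "built" : S\PP
  [3,7] S\PP   >
    [3,5] (S\PP)/N   >
      [3,4] "with" : ((S\PP)/N)/PP
      [4,5] "here" : PP
    [5,7] N   >
      [5,6] "saw" : N/NP
      [6,7] "every" : NP

YES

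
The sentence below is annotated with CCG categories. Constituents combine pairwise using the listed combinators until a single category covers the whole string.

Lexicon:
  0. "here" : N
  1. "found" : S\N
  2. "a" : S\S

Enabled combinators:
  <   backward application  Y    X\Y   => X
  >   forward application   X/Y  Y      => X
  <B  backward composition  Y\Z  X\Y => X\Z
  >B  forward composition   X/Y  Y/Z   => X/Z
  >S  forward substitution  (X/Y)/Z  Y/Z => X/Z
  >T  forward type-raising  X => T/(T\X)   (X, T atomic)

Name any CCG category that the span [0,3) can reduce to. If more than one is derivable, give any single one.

[0,3] S   <
  [0,1] "here" : N
  [1,3] S\N   <B
    [1,2] "found" : S\N
    [2,3] "a" : S\S

S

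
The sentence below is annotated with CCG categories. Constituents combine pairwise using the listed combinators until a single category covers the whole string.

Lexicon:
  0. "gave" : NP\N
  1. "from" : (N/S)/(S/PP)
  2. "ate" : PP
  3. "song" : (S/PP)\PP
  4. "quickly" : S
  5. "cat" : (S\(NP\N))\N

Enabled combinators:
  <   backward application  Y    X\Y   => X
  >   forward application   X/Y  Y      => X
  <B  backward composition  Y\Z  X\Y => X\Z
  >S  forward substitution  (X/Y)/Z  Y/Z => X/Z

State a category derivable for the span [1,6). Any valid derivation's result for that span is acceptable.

[0,6] S   <
  [0,1] "gave" : NP\N
  [1,6] S\(NP\N)   <
    [1,5] N   >
      [1,4] N/S   >
        [1,2] "from" : (N/S)/(S/PP)
        [2,4] S/PP   <
          [2,3] "ate" : PP
          [3,4] "song" : (S/PP)\PP
      [4,5] "quickly" : S
    [5,6] "cat" : (S\(NP\N))\N

S\(NP\N)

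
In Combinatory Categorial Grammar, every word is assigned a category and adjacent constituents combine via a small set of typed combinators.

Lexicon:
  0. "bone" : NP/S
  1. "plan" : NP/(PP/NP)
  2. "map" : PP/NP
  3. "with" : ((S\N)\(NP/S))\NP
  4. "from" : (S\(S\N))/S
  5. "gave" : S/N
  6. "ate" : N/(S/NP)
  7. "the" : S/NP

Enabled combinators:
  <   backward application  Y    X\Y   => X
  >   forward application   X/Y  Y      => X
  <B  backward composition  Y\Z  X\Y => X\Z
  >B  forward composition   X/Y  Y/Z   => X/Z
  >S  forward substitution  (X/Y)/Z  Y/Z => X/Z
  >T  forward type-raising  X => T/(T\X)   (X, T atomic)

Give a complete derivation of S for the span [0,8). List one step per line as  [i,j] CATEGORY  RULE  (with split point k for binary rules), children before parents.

[0,1] NP/S  lex  "bone"
[1,2] NP/(PP/NP)  lex  "plan"
[2,3] PP/NP  lex  "map"
[1,3] NP  >  k=2
[3,4] ((S\N)\(NP/S))\NP  lex  "with"
[1,4] (S\N)\(NP/S)  <  k=3
[0,4] S\N  <  k=1
[4,5] (S\(S\N))/S  lex  "from"
[5,6] S/N  lex  "gave"
[6,7] N/(S/NP)  lex  "ate"
[7,8] S/NP  lex  "the"
[6,8] N  >  k=7
[5,8] S  >  k=6
[4,8] S\(S\N)  >  k=5
[0,8] S  <  k=4

[0,8] S   <
  [0,4] S\N   <
    [0,1] "bone" : NP/S
    [1,4] (S\N)\(NP/S)   <
      [1,3] NP   >
        [1,2] "plan" : NP/(PP/NP)
        [2,3] "map" : PP/NP
      [3,4] "with" : ((S\N)\(NP/S))\NP
  [4,8] S\(S\N)   >
    [4,5] "from" : (S\(S\N))/S
    [5,8] S   >
      [5,6] "gave" : S/N
      [6,8] N   >
        [6,7] "ate" : N/(S/NP)
        [7,8] "the" : S/NP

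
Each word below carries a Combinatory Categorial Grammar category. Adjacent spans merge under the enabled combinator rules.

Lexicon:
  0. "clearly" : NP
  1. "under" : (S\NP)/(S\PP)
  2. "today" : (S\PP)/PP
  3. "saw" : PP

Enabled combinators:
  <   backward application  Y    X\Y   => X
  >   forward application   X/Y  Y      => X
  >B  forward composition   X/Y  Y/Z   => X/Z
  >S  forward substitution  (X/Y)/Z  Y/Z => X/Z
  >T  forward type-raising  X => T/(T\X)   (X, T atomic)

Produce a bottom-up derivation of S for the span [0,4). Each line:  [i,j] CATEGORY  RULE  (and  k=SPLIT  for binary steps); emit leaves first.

[0,1] NP  lex  "clearly"
[1,2] (S\NP)/(S\PP)  lex  "under"
[2,3] (S\PP)/PP  lex  "today"
[3,4] PP  lex  "saw"
[2,4] S\PP  >  k=3
[1,4] S\NP  >  k=2
[0,4] S  <  k=1

[0,4] S   <
  [0,1] "clearly" : NP
  [1,4] S\NP   >
    [1,2] "under" : (S\NP)/(S\PP)
    [2,4] S\PP   >
      [2,3] "today" : (S\PP)/PP
      [3,4] "saw" : PP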